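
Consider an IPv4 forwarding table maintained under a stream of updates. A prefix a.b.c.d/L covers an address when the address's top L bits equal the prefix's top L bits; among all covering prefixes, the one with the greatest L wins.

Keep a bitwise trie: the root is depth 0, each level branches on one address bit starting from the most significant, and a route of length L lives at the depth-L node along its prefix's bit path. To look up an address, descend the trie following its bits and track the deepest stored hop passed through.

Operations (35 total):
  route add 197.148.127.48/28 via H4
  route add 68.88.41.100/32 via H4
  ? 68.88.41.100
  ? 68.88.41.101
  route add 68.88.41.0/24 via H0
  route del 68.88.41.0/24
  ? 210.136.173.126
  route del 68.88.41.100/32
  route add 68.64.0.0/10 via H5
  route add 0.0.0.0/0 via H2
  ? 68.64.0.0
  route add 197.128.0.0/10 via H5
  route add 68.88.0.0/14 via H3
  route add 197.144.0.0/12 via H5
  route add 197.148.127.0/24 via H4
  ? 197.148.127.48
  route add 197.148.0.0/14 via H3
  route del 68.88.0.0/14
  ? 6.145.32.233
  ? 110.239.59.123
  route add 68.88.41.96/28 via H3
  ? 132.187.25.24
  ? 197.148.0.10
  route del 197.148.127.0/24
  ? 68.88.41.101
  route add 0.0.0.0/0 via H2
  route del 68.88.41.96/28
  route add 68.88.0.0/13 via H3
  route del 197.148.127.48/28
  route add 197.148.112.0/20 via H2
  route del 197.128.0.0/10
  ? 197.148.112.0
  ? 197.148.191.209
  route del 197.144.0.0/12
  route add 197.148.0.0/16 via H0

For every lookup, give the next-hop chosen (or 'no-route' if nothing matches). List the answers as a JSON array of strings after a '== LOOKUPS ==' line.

Apply in order:
  + 197.148.127.48/28 (H4) depth=28
  + 68.88.41.100/32 (H4) depth=32
  lookup 68.88.41.100: bits 01000100010110000010100101100100 walk d0:-→d1:-→d2:-→d3:-→d4:-→d5:-→d6:-→d7:-→d8:-→d9:-→d10:-→d11:-→d12:-→d13:-→d14:-→d15:-→d16:-→d17:-→d18:-→d19:-→d20:-→d21:-→d22:-→d23:-→d24:-→d25:-→d26:-→d27:-→d28:-→d29:-→d30:-→d31:-→d32:H4 -> H4
  lookup 68.88.41.101: bits 0100010001011000001010010110010 walk d0:-→d1:-→d2:-→d3:-→d4:-→d5:-→d6:-→d7:-→d8:-→d9:-→d10:-→d11:-→d12:-→d13:-→d14:-→d15:-→d16:-→d17:-→d18:-→d19:-→d20:-→d21:-→d22:-→d23:-→d24:-→d25:-→d26:-→d27:-→d28:-→d29:-→d30:-→d31:- -> no-route
  + 68.88.41.0/24 (H0) depth=24
  del 68.88.41.0/24 (clear depth 24)
  lookup 210.136.173.126: bits 110 walk d0:-→d1:-→d2:-→d3:- -> no-route
  del 68.88.41.100/32 (clear depth 32)
  + 68.64.0.0/10 (H5) depth=10
  + 0.0.0.0/0 (H2) depth=0
  lookup 68.64.0.0: bits 01000100010 walk d0:H2→d1:-→d2:-→d3:-→d4:-→d5:-→d6:-→d7:-→d8:-→d9:-→d10:H5→d11:- -> H5
  + 197.128.0.0/10 (H5) depth=10
  + 68.88.0.0/14 (H3) depth=14
  + 197.144.0.0/12 (H5) depth=12
  + 197.148.127.0/24 (H4) depth=24
  lookup 197.148.127.48: bits 1100010110010100011111110011 walk d0:H2→d1:-→d2:-→d3:-→d4:-→d5:-→d6:-→d7:-→d8:-→d9:-→d10:H5→d11:-→d12:H5→d13:-→d14:-→d15:-→d16:-→d17:-→d18:-→d19:-→d20:-→d21:-→d22:-→d23:-→d24:H4→d25:-→d26:-→d27:-→d28:H4 -> H4
  + 197.148.0.0/14 (H3) depth=14
  del 68.88.0.0/14 (clear depth 14)
  lookup 6.145.32.233: bits 0 walk d0:H2→d1:- -> H2
  lookup 110.239.59.123: bits 01 walk d0:H2→d1:-→d2:- -> H2
  + 68.88.41.96/28 (H3) depth=28
  lookup 132.187.25.24: bits 1 walk d0:H2→d1:- -> H2
  lookup 197.148.0.10: bits 11000101100101000 walk d0:H2→d1:-→d2:-→d3:-→d4:-→d5:-→d6:-→d7:-→d8:-→d9:-→d10:H5→d11:-→d12:H5→d13:-→d14:H3→d15:-→d16:-→d17:- -> H3
  del 197.148.127.0/24 (clear depth 24)
  lookup 68.88.41.101: bits 0100010001011000001010010110010 walk d0:H2→d1:-→d2:-→d3:-→d4:-→d5:-→d6:-→d7:-→d8:-→d9:-→d10:H5→d11:-→d12:-→d13:-→d14:-→d15:-→d16:-→d17:-→d18:-→d19:-→d20:-→d21:-→d22:-→d23:-→d24:-→d25:-→d26:-→d27:-→d28:H3→d29:-→d30:-→d31:- -> H3
  + 0.0.0.0/0 (H2) depth=0
  del 68.88.41.96/28 (clear depth 28)
  + 68.88.0.0/13 (H3) depth=13
  del 197.148.127.48/28 (clear depth 28)
  + 197.148.112.0/20 (H2) depth=20
  del 197.128.0.0/10 (clear depth 10)
  lookup 197.148.112.0: bits 11000101100101000111 walk d0:H2→d1:-→d2:-→d3:-→d4:-→d5:-→d6:-→d7:-→d8:-→d9:-→d10:-→d11:-→d12:H5→d13:-→d14:H3→d15:-→d16:-→d17:-→d18:-→d19:-→d20:H2 -> H2
  lookup 197.148.191.209: bits 1100010110010100 walk d0:H2→d1:-→d2:-→d3:-→d4:-→d5:-→d6:-→d7:-→d8:-→d9:-→d10:-→d11:-→d12:H5→d13:-→d14:H3→d15:-→d16:- -> H3
  del 197.144.0.0/12 (clear depth 12)
  + 197.148.0.0/16 (H0) depth=16

== LOOKUPS ==
["H4","no-route","no-route","H5","H4","H2","H2","H2","H3","H3","H2","H3"]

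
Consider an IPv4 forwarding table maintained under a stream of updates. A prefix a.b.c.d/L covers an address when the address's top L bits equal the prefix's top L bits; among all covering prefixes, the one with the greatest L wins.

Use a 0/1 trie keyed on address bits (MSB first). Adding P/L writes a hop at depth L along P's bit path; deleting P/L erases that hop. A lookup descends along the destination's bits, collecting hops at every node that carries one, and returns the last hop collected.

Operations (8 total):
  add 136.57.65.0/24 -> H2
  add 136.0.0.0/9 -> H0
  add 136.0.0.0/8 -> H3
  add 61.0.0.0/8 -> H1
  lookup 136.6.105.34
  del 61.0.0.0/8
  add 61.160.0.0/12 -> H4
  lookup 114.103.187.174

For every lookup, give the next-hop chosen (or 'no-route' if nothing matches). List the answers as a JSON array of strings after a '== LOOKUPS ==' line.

Process each operation:
  + 136.57.65.0/24 (H2) depth=24
  + 136.0.0.0/9 (H0) depth=9
  + 136.0.0.0/8 (H3) depth=8
  + 61.0.0.0/8 (H1) depth=8
  Q 136.6.105.34: descend 1000100000 ; hops seen [H3,H0] ; pick H0
  - 61.0.0.0/8 clear@8
  + 61.160.0.0/12 (H4) depth=12
  Q 114.103.187.174: descend 0 ; hops seen [∅] ; pick no-route

== LOOKUPS ==
["H0","no-route"]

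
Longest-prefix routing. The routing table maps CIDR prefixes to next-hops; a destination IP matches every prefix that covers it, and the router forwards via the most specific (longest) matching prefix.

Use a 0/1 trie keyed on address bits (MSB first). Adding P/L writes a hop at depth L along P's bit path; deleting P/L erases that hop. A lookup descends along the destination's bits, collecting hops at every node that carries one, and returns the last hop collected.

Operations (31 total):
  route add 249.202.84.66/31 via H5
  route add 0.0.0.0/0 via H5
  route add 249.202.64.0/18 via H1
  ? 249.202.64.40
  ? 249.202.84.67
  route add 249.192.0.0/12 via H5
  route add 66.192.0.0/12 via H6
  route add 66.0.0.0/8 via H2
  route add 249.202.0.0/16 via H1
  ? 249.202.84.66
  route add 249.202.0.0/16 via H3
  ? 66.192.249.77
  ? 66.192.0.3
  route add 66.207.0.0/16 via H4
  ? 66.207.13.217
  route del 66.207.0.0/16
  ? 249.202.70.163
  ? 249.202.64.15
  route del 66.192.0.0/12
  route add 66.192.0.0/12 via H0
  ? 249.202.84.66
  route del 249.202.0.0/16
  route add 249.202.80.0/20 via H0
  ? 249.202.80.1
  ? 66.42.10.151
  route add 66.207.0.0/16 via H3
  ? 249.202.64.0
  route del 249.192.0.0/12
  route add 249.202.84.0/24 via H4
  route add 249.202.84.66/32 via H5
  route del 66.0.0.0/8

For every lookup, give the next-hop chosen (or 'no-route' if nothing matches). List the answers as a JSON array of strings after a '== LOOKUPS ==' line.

Trace:
  add 249.202.84.66/31 -> H5 at depth 31
  add 0.0.0.0/0 -> H5 at depth 0
  add 249.202.64.0/18 -> H1 at depth 18
  ? 249.202.64.40  path d0:H5→d1:-→d2:-→d3:-→d4:-→d5:-→d6:-→d7:-→d8:-→d9:-→d10:-→d11:-→d12:-→d13:-→d14:-→d15:-→d16:-→d17:-→d18:H1→d19:-  best=H1
  ? 249.202.84.67  path d0:H5→d1:-→d2:-→d3:-→d4:-→d5:-→d6:-→d7:-→d8:-→d9:-→d10:-→d11:-→d12:-→d13:-→d14:-→d15:-→d16:-→d17:-→d18:H1→d19:-→d20:-→d21:-→d22:-→d23:-→d24:-→d25:-→d26:-→d27:-→d28:-→d29:-→d30:-→d31:H5  best=H5
  add 249.192.0.0/12 -> H5 at depth 12
  add 66.192.0.0/12 -> H6 at depth 12
  add 66.0.0.0/8 -> H2 at depth 8
  add 249.202.0.0/16 -> H1 at depth 16
  ? 249.202.84.66  path d0:H5→d1:-→d2:-→d3:-→d4:-→d5:-→d6:-→d7:-→d8:-→d9:-→d10:-→d11:-→d12:H5→d13:-→d14:-→d15:-→d16:H1→d17:-→d18:H1→d19:-→d20:-→d21:-→d22:-→d23:-→d24:-→d25:-→d26:-→d27:-→d28:-→d29:-→d30:-→d31:H5  best=H5
  add 249.202.0.0/16 -> H3 at depth 16
  ? 66.192.249.77  path d0:H5→d1:-→d2:-→d3:-→d4:-→d5:-→d6:-→d7:-→d8:H2→d9:-→d10:-→d11:-→d12:H6  best=H6
  ? 66.192.0.3  path d0:H5→d1:-→d2:-→d3:-→d4:-→d5:-→d6:-→d7:-→d8:H2→d9:-→d10:-→d11:-→d12:H6  best=H6
  add 66.207.0.0/16 -> H4 at depth 16
  ? 66.207.13.217  path d0:H5→d1:-→d2:-→d3:-→d4:-→d5:-→d6:-→d7:-→d8:H2→d9:-→d10:-→d11:-→d12:H6→d13:-→d14:-→d15:-→d16:H4  best=H4
  - 66.207.0.0/16 clear@16
  ? 249.202.70.163  path d0:H5→d1:-→d2:-→d3:-→d4:-→d5:-→d6:-→d7:-→d8:-→d9:-→d10:-→d11:-→d12:H5→d13:-→d14:-→d15:-→d16:H3→d17:-→d18:H1→d19:-  best=H1
  ? 249.202.64.15  path d0:H5→d1:-→d2:-→d3:-→d4:-→d5:-→d6:-→d7:-→d8:-→d9:-→d10:-→d11:-→d12:H5→d13:-→d14:-→d15:-→d16:H3→d17:-→d18:H1→d19:-  best=H1
  - 66.192.0.0/12 clear@12
  add 66.192.0.0/12 -> H0 at depth 12
  ? 249.202.84.66  path d0:H5→d1:-→d2:-→d3:-→d4:-→d5:-→d6:-→d7:-→d8:-→d9:-→d10:-→d11:-→d12:H5→d13:-→d14:-→d15:-→d16:H3→d17:-→d18:H1→d19:-→d20:-→d21:-→d22:-→d23:-→d24:-→d25:-→d26:-→d27:-→d28:-→d29:-→d30:-→d31:H5  best=H5
  - 249.202.0.0/16 clear@16
  add 249.202.80.0/20 -> H0 at depth 20
  ? 249.202.80.1  path d0:H5→d1:-→d2:-→d3:-→d4:-→d5:-→d6:-→d7:-→d8:-→d9:-→d10:-→d11:-→d12:H5→d13:-→d14:-→d15:-→d16:-→d17:-→d18:H1→d19:-→d20:H0→d21:-  best=H0
  ? 66.42.10.151  path d0:H5→d1:-→d2:-→d3:-→d4:-→d5:-→d6:-→d7:-→d8:H2  best=H2
  add 66.207.0.0/16 -> H3 at depth 16
  ? 249.202.64.0  path d0:H5→d1:-→d2:-→d3:-→d4:-→d5:-→d6:-→d7:-→d8:-→d9:-→d10:-→d11:-→d12:H5→d13:-→d14:-→d15:-→d16:-→d17:-→d18:H1→d19:-  best=H1
  - 249.192.0.0/12 clear@12
  add 249.202.84.0/24 -> H4 at depth 24
  add 249.202.84.66/32 -> H5 at depth 32
  - 66.0.0.0/8 clear@8

== LOOKUPS ==
["H1","H5","H5","H6","H6","H4","H1","H1","H5","H0","H2","H1"]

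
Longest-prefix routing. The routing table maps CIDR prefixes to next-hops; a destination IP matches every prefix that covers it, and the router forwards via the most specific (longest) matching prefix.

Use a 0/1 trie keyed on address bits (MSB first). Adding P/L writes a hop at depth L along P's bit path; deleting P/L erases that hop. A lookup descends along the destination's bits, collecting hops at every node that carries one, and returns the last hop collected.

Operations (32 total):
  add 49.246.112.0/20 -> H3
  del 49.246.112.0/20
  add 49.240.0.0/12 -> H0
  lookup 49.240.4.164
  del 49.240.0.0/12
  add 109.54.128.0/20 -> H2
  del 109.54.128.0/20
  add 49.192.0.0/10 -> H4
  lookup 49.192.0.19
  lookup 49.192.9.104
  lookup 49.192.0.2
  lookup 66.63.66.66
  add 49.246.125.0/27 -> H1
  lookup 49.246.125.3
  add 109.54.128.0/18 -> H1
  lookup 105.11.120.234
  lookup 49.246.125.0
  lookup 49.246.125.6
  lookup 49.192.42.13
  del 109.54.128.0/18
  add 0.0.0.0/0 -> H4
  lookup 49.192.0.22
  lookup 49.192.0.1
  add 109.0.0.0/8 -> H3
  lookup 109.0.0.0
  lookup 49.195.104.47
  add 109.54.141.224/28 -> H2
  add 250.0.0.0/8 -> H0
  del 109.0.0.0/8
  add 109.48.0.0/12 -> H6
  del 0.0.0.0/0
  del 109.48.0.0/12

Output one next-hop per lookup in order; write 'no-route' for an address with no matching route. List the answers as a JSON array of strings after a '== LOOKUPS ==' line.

Process each operation:
  add 49.246.112.0/20 -> H3 at depth 20
  - 49.246.112.0/20 clear@20
  add 49.240.0.0/12 -> H0 at depth 12
  Q 49.240.4.164: descend 0011000111110 ; hops seen [H0] ; pick H0
  - 49.240.0.0/12 clear@12
  add 109.54.128.0/20 -> H2 at depth 20
  - 109.54.128.0/20 clear@20
  add 49.192.0.0/10 -> H4 at depth 10
  Q 49.192.0.19: descend 0011000111 ; hops seen [H4] ; pick H4
  Q 49.192.9.104: descend 0011000111 ; hops seen [H4] ; pick H4
  Q 49.192.0.2: descend 0011000111 ; hops seen [H4] ; pick H4
  Q 66.63.66.66: descend 01 ; hops seen [∅] ; pick no-route
  add 49.246.125.0/27 -> H1 at depth 27
  Q 49.246.125.3: descend 001100011111011001111101000 ; hops seen [H4,H1] ; pick H1
  add 109.54.128.0/18 -> H1 at depth 18
  Q 105.11.120.234: descend 01101 ; hops seen [∅] ; pick no-route
  Q 49.246.125.0: descend 001100011111011001111101000 ; hops seen [H4,H1] ; pick H1
  Q 49.246.125.6: descend 001100011111011001111101000 ; hops seen [H4,H1] ; pick H1
  Q 49.192.42.13: descend 0011000111 ; hops seen [H4] ; pick H4
  - 109.54.128.0/18 clear@18
  add 0.0.0.0/0 -> H4 at depth 0
  Q 49.192.0.22: descend 0011000111 ; hops seen [H4,H4] ; pick H4
  Q 49.192.0.1: descend 0011000111 ; hops seen [H4,H4] ; pick H4
  add 109.0.0.0/8 -> H3 at depth 8
  Q 109.0.0.0: descend 0110110100 ; hops seen [H4,H3] ; pick H3
  Q 49.195.104.47: descend 0011000111 ; hops seen [H4,H4] ; pick H4
  add 109.54.141.224/28 -> H2 at depth 28
  add 250.0.0.0/8 -> H0 at depth 8
  - 109.0.0.0/8 clear@8
  add 109.48.0.0/12 -> H6 at depth 12
  - 0.0.0.0/0 clear@0
  - 109.48.0.0/12 clear@12

== LOOKUPS ==
["H0","H4","H4","H4","no-route","H1","no-route","H1","H1","H4","H4","H4","H3","H4"]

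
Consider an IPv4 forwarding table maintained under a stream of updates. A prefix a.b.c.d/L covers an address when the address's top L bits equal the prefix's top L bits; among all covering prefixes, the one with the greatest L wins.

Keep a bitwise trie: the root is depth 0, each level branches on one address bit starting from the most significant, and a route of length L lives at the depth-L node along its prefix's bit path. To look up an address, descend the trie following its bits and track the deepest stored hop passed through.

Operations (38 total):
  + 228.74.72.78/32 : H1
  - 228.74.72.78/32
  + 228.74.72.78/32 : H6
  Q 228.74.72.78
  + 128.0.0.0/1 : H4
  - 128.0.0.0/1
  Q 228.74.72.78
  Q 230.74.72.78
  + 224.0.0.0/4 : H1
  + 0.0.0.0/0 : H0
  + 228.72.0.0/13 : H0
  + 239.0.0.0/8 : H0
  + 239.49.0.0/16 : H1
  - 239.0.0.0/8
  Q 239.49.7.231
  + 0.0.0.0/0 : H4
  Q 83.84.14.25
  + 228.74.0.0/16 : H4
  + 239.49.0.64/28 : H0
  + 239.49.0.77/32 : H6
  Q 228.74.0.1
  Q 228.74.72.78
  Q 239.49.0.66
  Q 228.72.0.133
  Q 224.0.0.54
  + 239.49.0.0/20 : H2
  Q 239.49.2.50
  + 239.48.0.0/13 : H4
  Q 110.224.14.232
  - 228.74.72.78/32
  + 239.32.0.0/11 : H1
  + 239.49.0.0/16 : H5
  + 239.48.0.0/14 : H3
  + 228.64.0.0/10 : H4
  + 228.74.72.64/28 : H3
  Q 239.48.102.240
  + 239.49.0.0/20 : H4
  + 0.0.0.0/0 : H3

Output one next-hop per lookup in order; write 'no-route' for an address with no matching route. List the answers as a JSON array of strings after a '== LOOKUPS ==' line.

Process each operation:
  + 228.74.72.78/32 (H1) depth=32
  del 228.74.72.78/32 (clear depth 32)
  + 228.74.72.78/32 (H6) depth=32
  ? 228.74.72.78  path d0:-→d1:-→d2:-→d3:-→d4:-→d5:-→d6:-→d7:-→d8:-→d9:-→d10:-→d11:-→d12:-→d13:-→d14:-→d15:-→d16:-→d17:-→d18:-→d19:-→d20:-→d21:-→d22:-→d23:-→d24:-→d25:-→d26:-→d27:-→d28:-→d29:-→d30:-→d31:-→d32:H6  best=H6
  + 128.0.0.0/1 (H4) depth=1
  del 128.0.0.0/1 (clear depth 1)
  ? 228.74.72.78  path d0:-→d1:-→d2:-→d3:-→d4:-→d5:-→d6:-→d7:-→d8:-→d9:-→d10:-→d11:-→d12:-→d13:-→d14:-→d15:-→d16:-→d17:-→d18:-→d19:-→d20:-→d21:-→d22:-→d23:-→d24:-→d25:-→d26:-→d27:-→d28:-→d29:-→d30:-→d31:-→d32:H6  best=H6
  ? 230.74.72.78  path d0:-→d1:-→d2:-→d3:-→d4:-→d5:-→d6:-  best=no-route
  + 224.0.0.0/4 (H1) depth=4
  + 0.0.0.0/0 (H0) depth=0
  + 228.72.0.0/13 (H0) depth=13
  + 239.0.0.0/8 (H0) depth=8
  + 239.49.0.0/16 (H1) depth=16
  del 239.0.0.0/8 (clear depth 8)
  ? 239.49.7.231  path d0:H0→d1:-→d2:-→d3:-→d4:H1→d5:-→d6:-→d7:-→d8:-→d9:-→d10:-→d11:-→d12:-→d13:-→d14:-→d15:-→d16:H1  best=H1
  + 0.0.0.0/0 (H4) depth=0
  ? 83.84.14.25  path d0:H4  best=H4
  + 228.74.0.0/16 (H4) depth=16
  + 239.49.0.64/28 (H0) depth=28
  + 239.49.0.77/32 (H6) depth=32
  ? 228.74.0.1  path d0:H4→d1:-→d2:-→d3:-→d4:H1→d5:-→d6:-→d7:-→d8:-→d9:-→d10:-→d11:-→d12:-→d13:H0→d14:-→d15:-→d16:H4→d17:-  best=H4
  ? 228.74.72.78  path d0:H4→d1:-→d2:-→d3:-→d4:H1→d5:-→d6:-→d7:-→d8:-→d9:-→d10:-→d11:-→d12:-→d13:H0→d14:-→d15:-→d16:H4→d17:-→d18:-→d19:-→d20:-→d21:-→d22:-→d23:-→d24:-→d25:-→d26:-→d27:-→d28:-→d29:-→d30:-→d31:-→d32:H6  best=H6
  ? 239.49.0.66  path d0:H4→d1:-→d2:-→d3:-→d4:H1→d5:-→d6:-→d7:-→d8:-→d9:-→d10:-→d11:-→d12:-→d13:-→d14:-→d15:-→d16:H1→d17:-→d18:-→d19:-→d20:-→d21:-→d22:-→d23:-→d24:-→d25:-→d26:-→d27:-→d28:H0  best=H0
  ? 228.72.0.133  path d0:H4→d1:-→d2:-→d3:-→d4:H1→d5:-→d6:-→d7:-→d8:-→d9:-→d10:-→d11:-→d12:-→d13:H0→d14:-  best=H0
  ? 224.0.0.54  path d0:H4→d1:-→d2:-→d3:-→d4:H1→d5:-  best=H1
  + 239.49.0.0/20 (H2) depth=20
  ? 239.49.2.50  path d0:H4→d1:-→d2:-→d3:-→d4:H1→d5:-→d6:-→d7:-→d8:-→d9:-→d10:-→d11:-→d12:-→d13:-→d14:-→d15:-→d16:H1→d17:-→d18:-→d19:-→d20:H2→d21:-→d22:-  best=H2
  + 239.48.0.0/13 (H4) depth=13
  ? 110.224.14.232  path d0:H4  best=H4
  del 228.74.72.78/32 (clear depth 32)
  + 239.32.0.0/11 (H1) depth=11
  + 239.49.0.0/16 (H5) depth=16
  + 239.48.0.0/14 (H3) depth=14
  + 228.64.0.0/10 (H4) depth=10
  + 228.74.72.64/28 (H3) depth=28
  ? 239.48.102.240  path d0:H4→d1:-→d2:-→d3:-→d4:H1→d5:-→d6:-→d7:-→d8:-→d9:-→d10:-→d11:H1→d12:-→d13:H4→d14:H3→d15:-  best=H3
  + 239.49.0.0/20 (H4) depth=20
  + 0.0.0.0/0 (H3) depth=0

== LOOKUPS ==
["H6","H6","no-route","H1","H4","H4","H6","H0","H0","H1","H2","H4","H3"]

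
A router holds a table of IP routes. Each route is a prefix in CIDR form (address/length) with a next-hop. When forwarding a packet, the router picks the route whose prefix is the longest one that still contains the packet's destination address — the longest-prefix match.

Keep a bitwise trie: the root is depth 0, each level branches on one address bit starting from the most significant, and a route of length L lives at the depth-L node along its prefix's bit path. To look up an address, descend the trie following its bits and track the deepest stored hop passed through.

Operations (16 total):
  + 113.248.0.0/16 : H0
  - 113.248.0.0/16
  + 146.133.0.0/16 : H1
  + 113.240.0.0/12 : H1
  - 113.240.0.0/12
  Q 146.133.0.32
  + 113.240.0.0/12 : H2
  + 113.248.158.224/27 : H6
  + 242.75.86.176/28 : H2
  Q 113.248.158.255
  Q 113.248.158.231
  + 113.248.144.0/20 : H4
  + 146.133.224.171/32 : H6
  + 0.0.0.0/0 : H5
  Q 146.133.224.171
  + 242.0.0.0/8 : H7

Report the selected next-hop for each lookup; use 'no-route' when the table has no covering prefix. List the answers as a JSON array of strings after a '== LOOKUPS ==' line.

Apply in order:
  add 113.248.0.0/16 -> H0 at depth 16
  del 113.248.0.0/16 (clear depth 16)
  add 146.133.0.0/16 -> H1 at depth 16
  add 113.240.0.0/12 -> H1 at depth 12
  del 113.240.0.0/12 (clear depth 12)
  lookup 146.133.0.32: bits 1001001010000101 walk d0:-→d1:-→d2:-→d3:-→d4:-→d5:-→d6:-→d7:-→d8:-→d9:-→d10:-→d11:-→d12:-→d13:-→d14:-→d15:-→d16:H1 -> H1
  add 113.240.0.0/12 -> H2 at depth 12
  add 113.248.158.224/27 -> H6 at depth 27
  add 242.75.86.176/28 -> H2 at depth 28
  lookup 113.248.158.255: bits 011100011111100010011110111 walk d0:-→d1:-→d2:-→d3:-→d4:-→d5:-→d6:-→d7:-→d8:-→d9:-→d10:-→d11:-→d12:H2→d13:-→d14:-→d15:-→d16:-→d17:-→d18:-→d19:-→d20:-→d21:-→d22:-→d23:-→d24:-→d25:-→d26:-→d27:H6 -> H6
  lookup 113.248.158.231: bits 011100011111100010011110111 walk d0:-→d1:-→d2:-→d3:-→d4:-→d5:-→d6:-→d7:-→d8:-→d9:-→d10:-→d11:-→d12:H2→d13:-→d14:-→d15:-→d16:-→d17:-→d18:-→d19:-→d20:-→d21:-→d22:-→d23:-→d24:-→d25:-→d26:-→d27:H6 -> H6
  add 113.248.144.0/20 -> H4 at depth 20
  add 146.133.224.171/32 -> H6 at depth 32
  add 0.0.0.0/0 -> H5 at depth 0
  lookup 146.133.224.171: bits 10010010100001011110000010101011 walk d0:H5→d1:-→d2:-→d3:-→d4:-→d5:-→d6:-→d7:-→d8:-→d9:-→d10:-→d11:-→d12:-→d13:-→d14:-→d15:-→d16:H1→d17:-→d18:-→d19:-→d20:-→d21:-→d22:-→d23:-→d24:-→d25:-→d26:-→d27:-→d28:-→d29:-→d30:-→d31:-→d32:H6 -> H6
  add 242.0.0.0/8 -> H7 at depth 8

== LOOKUPS ==
["H1","H6","H6","H6"]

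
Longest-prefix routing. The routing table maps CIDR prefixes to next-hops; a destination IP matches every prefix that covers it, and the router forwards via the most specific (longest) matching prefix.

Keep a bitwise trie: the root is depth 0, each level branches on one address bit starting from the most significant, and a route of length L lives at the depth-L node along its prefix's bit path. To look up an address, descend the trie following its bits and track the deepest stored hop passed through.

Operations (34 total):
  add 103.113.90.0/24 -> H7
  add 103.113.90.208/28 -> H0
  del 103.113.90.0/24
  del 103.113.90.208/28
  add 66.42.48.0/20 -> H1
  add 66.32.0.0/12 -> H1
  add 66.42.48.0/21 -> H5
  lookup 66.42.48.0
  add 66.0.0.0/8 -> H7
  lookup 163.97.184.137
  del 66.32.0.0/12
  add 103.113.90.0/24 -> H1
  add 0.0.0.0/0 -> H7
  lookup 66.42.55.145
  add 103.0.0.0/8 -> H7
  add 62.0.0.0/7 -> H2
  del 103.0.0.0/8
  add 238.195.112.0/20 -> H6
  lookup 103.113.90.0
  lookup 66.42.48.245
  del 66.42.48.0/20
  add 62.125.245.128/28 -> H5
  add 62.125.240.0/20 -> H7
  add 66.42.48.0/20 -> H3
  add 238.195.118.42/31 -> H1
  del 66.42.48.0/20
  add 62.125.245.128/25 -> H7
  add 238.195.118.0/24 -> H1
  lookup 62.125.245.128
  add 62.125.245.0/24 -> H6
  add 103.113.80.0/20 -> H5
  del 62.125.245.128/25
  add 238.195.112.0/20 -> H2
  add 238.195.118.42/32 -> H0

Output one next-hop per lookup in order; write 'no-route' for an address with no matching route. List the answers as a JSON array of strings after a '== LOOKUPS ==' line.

Process each operation:
  + 103.113.90.0/24 (H7) depth=24
  + 103.113.90.208/28 (H0) depth=28
  del 103.113.90.0/24 (clear depth 24)
  del 103.113.90.208/28 (clear depth 28)
  + 66.42.48.0/20 (H1) depth=20
  + 66.32.0.0/12 (H1) depth=12
  + 66.42.48.0/21 (H5) depth=21
  ? 66.42.48.0  path d0:-→d1:-→d2:-→d3:-→d4:-→d5:-→d6:-→d7:-→d8:-→d9:-→d10:-→d11:-→d12:H1→d13:-→d14:-→d15:-→d16:-→d17:-→d18:-→d19:-→d20:H1→d21:H5  best=H5
  + 66.0.0.0/8 (H7) depth=8
  ? 163.97.184.137  path d0:-  best=no-route
  del 66.32.0.0/12 (clear depth 12)
  + 103.113.90.0/24 (H1) depth=24
  + 0.0.0.0/0 (H7) depth=0
  ? 66.42.55.145  path d0:H7→d1:-→d2:-→d3:-→d4:-→d5:-→d6:-→d7:-→d8:H7→d9:-→d10:-→d11:-→d12:-→d13:-→d14:-→d15:-→d16:-→d17:-→d18:-→d19:-→d20:H1→d21:H5  best=H5
  + 103.0.0.0/8 (H7) depth=8
  + 62.0.0.0/7 (H2) depth=7
  del 103.0.0.0/8 (clear depth 8)
  + 238.195.112.0/20 (H6) depth=20
  ? 103.113.90.0  path d0:H7→d1:-→d2:-→d3:-→d4:-→d5:-→d6:-→d7:-→d8:-→d9:-→d10:-→d11:-→d12:-→d13:-→d14:-→d15:-→d16:-→d17:-→d18:-→d19:-→d20:-→d21:-→d22:-→d23:-→d24:H1  best=H1
  ? 66.42.48.245  path d0:H7→d1:-→d2:-→d3:-→d4:-→d5:-→d6:-→d7:-→d8:H7→d9:-→d10:-→d11:-→d12:-→d13:-→d14:-→d15:-→d16:-→d17:-→d18:-→d19:-→d20:H1→d21:H5  best=H5
  del 66.42.48.0/20 (clear depth 20)
  + 62.125.245.128/28 (H5) depth=28
  + 62.125.240.0/20 (H7) depth=20
  + 66.42.48.0/20 (H3) depth=20
  + 238.195.118.42/31 (H1) depth=31
  del 66.42.48.0/20 (clear depth 20)
  + 62.125.245.128/25 (H7) depth=25
  + 238.195.118.0/24 (H1) depth=24
  ? 62.125.245.128  path d0:H7→d1:-→d2:-→d3:-→d4:-→d5:-→d6:-→d7:H2→d8:-→d9:-→d10:-→d11:-→d12:-→d13:-→d14:-→d15:-→d16:-→d17:-→d18:-→d19:-→d20:H7→d21:-→d22:-→d23:-→d24:-→d25:H7→d26:-→d27:-→d28:H5  best=H5
  + 62.125.245.0/24 (H6) depth=24
  + 103.113.80.0/20 (H5) depth=20
  del 62.125.245.128/25 (clear depth 25)
  + 238.195.112.0/20 (H2) depth=20
  + 238.195.118.42/32 (H0) depth=32

== LOOKUPS ==
["H5","no-route","H5","H1","H5","H5"]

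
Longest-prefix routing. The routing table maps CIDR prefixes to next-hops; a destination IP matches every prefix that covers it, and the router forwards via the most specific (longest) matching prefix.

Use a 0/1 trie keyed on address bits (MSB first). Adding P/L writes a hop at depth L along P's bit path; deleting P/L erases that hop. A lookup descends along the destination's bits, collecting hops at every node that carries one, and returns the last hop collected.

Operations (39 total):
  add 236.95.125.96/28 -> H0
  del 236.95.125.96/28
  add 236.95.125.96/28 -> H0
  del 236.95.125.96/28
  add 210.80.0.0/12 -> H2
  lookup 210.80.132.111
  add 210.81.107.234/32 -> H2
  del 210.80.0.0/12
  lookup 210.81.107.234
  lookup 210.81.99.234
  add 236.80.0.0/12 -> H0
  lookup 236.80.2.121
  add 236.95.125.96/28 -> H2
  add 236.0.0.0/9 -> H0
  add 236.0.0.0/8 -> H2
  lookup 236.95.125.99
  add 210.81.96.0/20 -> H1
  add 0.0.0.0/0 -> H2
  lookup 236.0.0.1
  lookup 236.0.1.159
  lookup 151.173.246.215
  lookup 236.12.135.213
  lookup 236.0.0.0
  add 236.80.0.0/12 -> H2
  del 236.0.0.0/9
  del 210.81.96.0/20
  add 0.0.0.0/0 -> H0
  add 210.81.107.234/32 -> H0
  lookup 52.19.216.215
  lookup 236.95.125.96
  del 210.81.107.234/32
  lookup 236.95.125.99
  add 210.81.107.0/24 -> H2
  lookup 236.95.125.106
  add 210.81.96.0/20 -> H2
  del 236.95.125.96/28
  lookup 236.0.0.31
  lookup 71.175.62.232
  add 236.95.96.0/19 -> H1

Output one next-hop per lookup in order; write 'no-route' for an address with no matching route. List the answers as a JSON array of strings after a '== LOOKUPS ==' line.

Apply in order:
  + 236.95.125.96/28 (H0) depth=28
  - 236.95.125.96/28 clear@28
  + 236.95.125.96/28 (H0) depth=28
  - 236.95.125.96/28 clear@28
  + 210.80.0.0/12 (H2) depth=12
  Q 210.80.132.111: descend 110100100101 ; hops seen [H2] ; pick H2
  + 210.81.107.234/32 (H2) depth=32
  - 210.80.0.0/12 clear@12
  Q 210.81.107.234: descend 11010010010100010110101111101010 ; hops seen [H2] ; pick H2
  Q 210.81.99.234: descend 11010010010100010110 ; hops seen [∅] ; pick no-route
  + 236.80.0.0/12 (H0) depth=12
  Q 236.80.2.121: descend 111011000101 ; hops seen [H0] ; pick H0
  + 236.95.125.96/28 (H2) depth=28
  + 236.0.0.0/9 (H0) depth=9
  + 236.0.0.0/8 (H2) depth=8
  Q 236.95.125.99: descend 1110110001011111011111010110 ; hops seen [H2,H0,H0,H2] ; pick H2
  + 210.81.96.0/20 (H1) depth=20
  + 0.0.0.0/0 (H2) depth=0
  Q 236.0.0.1: descend 111011000 ; hops seen [H2,H2,H0] ; pick H0
  Q 236.0.1.159: descend 111011000 ; hops seen [H2,H2,H0] ; pick H0
  Q 151.173.246.215: descend 1 ; hops seen [H2] ; pick H2
  Q 236.12.135.213: descend 111011000 ; hops seen [H2,H2,H0] ; pick H0
  Q 236.0.0.0: descend 111011000 ; hops seen [H2,H2,H0] ; pick H0
  + 236.80.0.0/12 (H2) depth=12
  - 236.0.0.0/9 clear@9
  - 210.81.96.0/20 clear@20
  + 0.0.0.0/0 (H0) depth=0
  + 210.81.107.234/32 (H0) depth=32
  Q 52.19.216.215: descend ε ; hops seen [H0] ; pick H0
  Q 236.95.125.96: descend 1110110001011111011111010110 ; hops seen [H0,H2,H2,H2] ; pick H2
  - 210.81.107.234/32 clear@32
  Q 236.95.125.99: descend 1110110001011111011111010110 ; hops seen [H0,H2,H2,H2] ; pick H2
  + 210.81.107.0/24 (H2) depth=24
  Q 236.95.125.106: descend 1110110001011111011111010110 ; hops seen [H0,H2,H2,H2] ; pick H2
  + 210.81.96.0/20 (H2) depth=20
  - 236.95.125.96/28 clear@28
  Q 236.0.0.31: descend 111011000 ; hops seen [H0,H2] ; pick H2
  Q 71.175.62.232: descend ε ; hops seen [H0] ; pick H0
  + 236.95.96.0/19 (H1) depth=19

== LOOKUPS ==
["H2","H2","no-route","H0","H2","H0","H0","H2","H0","H0","H0","H2","H2","H2","H2","H0"]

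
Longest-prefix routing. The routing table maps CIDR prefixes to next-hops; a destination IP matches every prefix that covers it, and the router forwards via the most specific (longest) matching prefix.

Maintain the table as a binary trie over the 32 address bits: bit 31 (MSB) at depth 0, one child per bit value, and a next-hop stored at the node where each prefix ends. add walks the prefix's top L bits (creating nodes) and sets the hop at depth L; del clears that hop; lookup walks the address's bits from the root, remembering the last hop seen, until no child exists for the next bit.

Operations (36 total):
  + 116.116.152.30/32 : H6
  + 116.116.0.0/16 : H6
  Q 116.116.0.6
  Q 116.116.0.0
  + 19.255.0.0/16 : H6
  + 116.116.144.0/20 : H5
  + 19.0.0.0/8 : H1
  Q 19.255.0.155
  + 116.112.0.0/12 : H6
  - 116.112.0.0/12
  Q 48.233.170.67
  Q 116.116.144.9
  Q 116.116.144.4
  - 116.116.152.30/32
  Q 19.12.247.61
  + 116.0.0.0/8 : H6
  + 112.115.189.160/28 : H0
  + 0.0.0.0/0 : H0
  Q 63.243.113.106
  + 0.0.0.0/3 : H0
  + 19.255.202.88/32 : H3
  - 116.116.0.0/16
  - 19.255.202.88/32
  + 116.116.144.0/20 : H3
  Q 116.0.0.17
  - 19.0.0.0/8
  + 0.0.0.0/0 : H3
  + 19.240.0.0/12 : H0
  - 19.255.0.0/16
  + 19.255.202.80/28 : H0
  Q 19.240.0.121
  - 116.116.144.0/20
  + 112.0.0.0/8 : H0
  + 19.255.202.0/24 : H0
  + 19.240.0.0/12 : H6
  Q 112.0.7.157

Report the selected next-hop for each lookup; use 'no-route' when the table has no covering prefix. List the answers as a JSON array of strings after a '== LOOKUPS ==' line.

Apply in order:
  + 116.116.152.30/32 (H6) depth=32
  + 116.116.0.0/16 (H6) depth=16
  ? 116.116.0.6  path d0:-→d1:-→d2:-→d3:-→d4:-→d5:-→d6:-→d7:-→d8:-→d9:-→d10:-→d11:-→d12:-→d13:-→d14:-→d15:-→d16:H6  best=H6
  ? 116.116.0.0  path d0:-→d1:-→d2:-→d3:-→d4:-→d5:-→d6:-→d7:-→d8:-→d9:-→d10:-→d11:-→d12:-→d13:-→d14:-→d15:-→d16:H6  best=H6
  + 19.255.0.0/16 (H6) depth=16
  + 116.116.144.0/20 (H5) depth=20
  + 19.0.0.0/8 (H1) depth=8
  ? 19.255.0.155  path d0:-→d1:-→d2:-→d3:-→d4:-→d5:-→d6:-→d7:-→d8:H1→d9:-→d10:-→d11:-→d12:-→d13:-→d14:-→d15:-→d16:H6  best=H6
  + 116.112.0.0/12 (H6) depth=12
  del 116.112.0.0/12 (clear depth 12)
  ? 48.233.170.67  path d0:-→d1:-→d2:-  best=no-route
  ? 116.116.144.9  path d0:-→d1:-→d2:-→d3:-→d4:-→d5:-→d6:-→d7:-→d8:-→d9:-→d10:-→d11:-→d12:-→d13:-→d14:-→d15:-→d16:H6→d17:-→d18:-→d19:-→d20:H5  best=H5
  ? 116.116.144.4  path d0:-→d1:-→d2:-→d3:-→d4:-→d5:-→d6:-→d7:-→d8:-→d9:-→d10:-→d11:-→d12:-→d13:-→d14:-→d15:-→d16:H6→d17:-→d18:-→d19:-→d20:H5  best=H5
  del 116.116.152.30/32 (clear depth 32)
  ? 19.12.247.61  path d0:-→d1:-→d2:-→d3:-→d4:-→d5:-→d6:-→d7:-→d8:H1  best=H1
  + 116.0.0.0/8 (H6) depth=8
  + 112.115.189.160/28 (H0) depth=28
  + 0.0.0.0/0 (H0) depth=0
  ? 63.243.113.106  path d0:H0→d1:-→d2:-  best=H0
  + 0.0.0.0/3 (H0) depth=3
  + 19.255.202.88/32 (H3) depth=32
  del 116.116.0.0/16 (clear depth 16)
  del 19.255.202.88/32 (clear depth 32)
  + 116.116.144.0/20 (H3) depth=20
  ? 116.0.0.17  path d0:H0→d1:-→d2:-→d3:-→d4:-→d5:-→d6:-→d7:-→d8:H6→d9:-  best=H6
  del 19.0.0.0/8 (clear depth 8)
  + 0.0.0.0/0 (H3) depth=0
  + 19.240.0.0/12 (H0) depth=12
  del 19.255.0.0/16 (clear depth 16)
  + 19.255.202.80/28 (H0) depth=28
  ? 19.240.0.121  path d0:H3→d1:-→d2:-→d3:H0→d4:-→d5:-→d6:-→d7:-→d8:-→d9:-→d10:-→d11:-→d12:H0  best=H0
  del 116.116.144.0/20 (clear depth 20)
  + 112.0.0.0/8 (H0) depth=8
  + 19.255.202.0/24 (H0) depth=24
  + 19.240.0.0/12 (H6) depth=12
  ? 112.0.7.157  path d0:H3→d1:-→d2:-→d3:-→d4:-→d5:-→d6:-→d7:-→d8:H0→d9:-  best=H0

== LOOKUPS ==
["H6","H6","H6","no-route","H5","H5","H1","H0","H6","H0","H0"]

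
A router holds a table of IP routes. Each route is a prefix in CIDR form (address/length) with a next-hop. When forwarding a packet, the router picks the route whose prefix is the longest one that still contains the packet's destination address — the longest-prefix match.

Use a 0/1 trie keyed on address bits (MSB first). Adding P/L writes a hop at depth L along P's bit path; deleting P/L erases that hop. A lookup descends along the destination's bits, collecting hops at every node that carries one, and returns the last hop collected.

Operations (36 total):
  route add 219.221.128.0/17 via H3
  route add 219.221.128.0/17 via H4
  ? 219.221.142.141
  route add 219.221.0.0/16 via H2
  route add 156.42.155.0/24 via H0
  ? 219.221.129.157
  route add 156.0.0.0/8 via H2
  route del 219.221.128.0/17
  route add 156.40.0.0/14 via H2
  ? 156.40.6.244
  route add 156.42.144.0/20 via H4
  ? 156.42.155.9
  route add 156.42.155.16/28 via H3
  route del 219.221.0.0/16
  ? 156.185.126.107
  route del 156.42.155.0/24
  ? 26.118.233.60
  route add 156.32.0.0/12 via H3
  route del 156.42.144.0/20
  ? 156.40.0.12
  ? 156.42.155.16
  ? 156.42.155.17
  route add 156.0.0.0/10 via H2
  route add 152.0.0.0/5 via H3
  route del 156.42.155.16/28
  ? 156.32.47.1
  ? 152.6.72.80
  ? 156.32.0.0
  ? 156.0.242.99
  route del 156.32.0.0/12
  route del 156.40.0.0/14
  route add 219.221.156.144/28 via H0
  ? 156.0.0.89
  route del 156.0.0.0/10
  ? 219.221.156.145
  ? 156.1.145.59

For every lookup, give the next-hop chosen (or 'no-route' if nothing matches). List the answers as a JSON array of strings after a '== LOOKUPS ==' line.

Trace:
  + 219.221.128.0/17 (H3) depth=17
  + 219.221.128.0/17 (H4) depth=17
  Q 219.221.142.141: descend 11011011110111011 ; hops seen [H4] ; pick H4
  + 219.221.0.0/16 (H2) depth=16
  + 156.42.155.0/24 (H0) depth=24
  Q 219.221.129.157: descend 11011011110111011 ; hops seen [H2,H4] ; pick H4
  + 156.0.0.0/8 (H2) depth=8
  - 219.221.128.0/17 clear@17
  + 156.40.0.0/14 (H2) depth=14
  Q 156.40.6.244: descend 10011100001010 ; hops seen [H2,H2] ; pick H2
  + 156.42.144.0/20 (H4) depth=20
  Q 156.42.155.9: descend 100111000010101010011011 ; hops seen [H2,H2,H4,H0] ; pick H0
  + 156.42.155.16/28 (H3) depth=28
  - 219.221.0.0/16 clear@16
  Q 156.185.126.107: descend 10011100 ; hops seen [H2] ; pick H2
  - 156.42.155.0/24 clear@24
  Q 26.118.233.60: descend ε ; hops seen [∅] ; pick no-route
  + 156.32.0.0/12 (H3) depth=12
  - 156.42.144.0/20 clear@20
  Q 156.40.0.12: descend 10011100001010 ; hops seen [H2,H3,H2] ; pick H2
  Q 156.42.155.16: descend 1001110000101010100110110001 ; hops seen [H2,H3,H2,H3] ; pick H3
  Q 156.42.155.17: descend 1001110000101010100110110001 ; hops seen [H2,H3,H2,H3] ; pick H3
  + 156.0.0.0/10 (H2) depth=10
  + 152.0.0.0/5 (H3) depth=5
  - 156.42.155.16/28 clear@28
  Q 156.32.47.1: descend 100111000010 ; hops seen [H3,H2,H2,H3] ; pick H3
  Q 152.6.72.80: descend 10011 ; hops seen [H3] ; pick H3
  Q 156.32.0.0: descend 100111000010 ; hops seen [H3,H2,H2,H3] ; pick H3
  Q 156.0.242.99: descend 1001110000 ; hops seen [H3,H2,H2] ; pick H2
  - 156.32.0.0/12 clear@12
  - 156.40.0.0/14 clear@14
  + 219.221.156.144/28 (H0) depth=28
  Q 156.0.0.89: descend 1001110000 ; hops seen [H3,H2,H2] ; pick H2
  - 156.0.0.0/10 clear@10
  Q 219.221.156.145: descend 1101101111011101100111001001 ; hops seen [H0] ; pick H0
  Q 156.1.145.59: descend 1001110000 ; hops seen [H3,H2] ; pick H2

== LOOKUPS ==
["H4","H4","H2","H0","H2","no-route","H2","H3","H3","H3","H3","H3","H2","H2","H0","H2"]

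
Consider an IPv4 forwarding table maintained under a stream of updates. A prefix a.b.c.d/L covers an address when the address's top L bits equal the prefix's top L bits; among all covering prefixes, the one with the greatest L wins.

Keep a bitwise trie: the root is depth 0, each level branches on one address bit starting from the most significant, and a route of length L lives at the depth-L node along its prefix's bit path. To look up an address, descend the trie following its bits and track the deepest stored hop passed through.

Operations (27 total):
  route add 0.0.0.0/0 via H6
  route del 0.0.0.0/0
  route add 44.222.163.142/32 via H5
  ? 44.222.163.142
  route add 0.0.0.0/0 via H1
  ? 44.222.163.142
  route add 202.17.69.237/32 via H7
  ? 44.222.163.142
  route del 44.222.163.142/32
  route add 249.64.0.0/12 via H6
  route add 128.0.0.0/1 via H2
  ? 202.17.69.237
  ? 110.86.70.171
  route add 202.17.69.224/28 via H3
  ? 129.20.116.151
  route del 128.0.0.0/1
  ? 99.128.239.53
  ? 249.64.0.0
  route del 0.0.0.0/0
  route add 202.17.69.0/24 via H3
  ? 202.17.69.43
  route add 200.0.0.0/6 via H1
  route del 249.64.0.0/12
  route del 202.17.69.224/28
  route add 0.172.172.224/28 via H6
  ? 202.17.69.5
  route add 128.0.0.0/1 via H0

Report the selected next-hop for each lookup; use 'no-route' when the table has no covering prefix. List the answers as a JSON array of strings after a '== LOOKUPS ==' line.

Process each operation:
  add 0.0.0.0/0 -> H6 at depth 0
  - 0.0.0.0/0 clear@0
  add 44.222.163.142/32 -> H5 at depth 32
  ? 44.222.163.142  path d0:-→d1:-→d2:-→d3:-→d4:-→d5:-→d6:-→d7:-→d8:-→d9:-→d10:-→d11:-→d12:-→d13:-→d14:-→d15:-→d16:-→d17:-→d18:-→d19:-→d20:-→d21:-→d22:-→d23:-→d24:-→d25:-→d26:-→d27:-→d28:-→d29:-→d30:-→d31:-→d32:H5  best=H5
  add 0.0.0.0/0 -> H1 at depth 0
  ? 44.222.163.142  path d0:H1→d1:-→d2:-→d3:-→d4:-→d5:-→d6:-→d7:-→d8:-→d9:-→d10:-→d11:-→d12:-→d13:-→d14:-→d15:-→d16:-→d17:-→d18:-→d19:-→d20:-→d21:-→d22:-→d23:-→d24:-→d25:-→d26:-→d27:-→d28:-→d29:-→d30:-→d31:-→d32:H5  best=H5
  add 202.17.69.237/32 -> H7 at depth 32
  ? 44.222.163.142  path d0:H1→d1:-→d2:-→d3:-→d4:-→d5:-→d6:-→d7:-→d8:-→d9:-→d10:-→d11:-→d12:-→d13:-→d14:-→d15:-→d16:-→d17:-→d18:-→d19:-→d20:-→d21:-→d22:-→d23:-→d24:-→d25:-→d26:-→d27:-→d28:-→d29:-→d30:-→d31:-→d32:H5  best=H5
  - 44.222.163.142/32 clear@32
  add 249.64.0.0/12 -> H6 at depth 12
  add 128.0.0.0/1 -> H2 at depth 1
  ? 202.17.69.237  path d0:H1→d1:H2→d2:-→d3:-→d4:-→d5:-→d6:-→d7:-→d8:-→d9:-→d10:-→d11:-→d12:-→d13:-→d14:-→d15:-→d16:-→d17:-→d18:-→d19:-→d20:-→d21:-→d22:-→d23:-→d24:-→d25:-→d26:-→d27:-→d28:-→d29:-→d30:-→d31:-→d32:H7  best=H7
  ? 110.86.70.171  path d0:H1→d1:-  best=H1
  add 202.17.69.224/28 -> H3 at depth 28
  ? 129.20.116.151  path d0:H1→d1:H2  best=H2
  - 128.0.0.0/1 clear@1
  ? 99.128.239.53  path d0:H1→d1:-  best=H1
  ? 249.64.0.0  path d0:H1→d1:-→d2:-→d3:-→d4:-→d5:-→d6:-→d7:-→d8:-→d9:-→d10:-→d11:-→d12:H6  best=H6
  - 0.0.0.0/0 clear@0
  add 202.17.69.0/24 -> H3 at depth 24
  ? 202.17.69.43  path d0:-→d1:-→d2:-→d3:-→d4:-→d5:-→d6:-→d7:-→d8:-→d9:-→d10:-→d11:-→d12:-→d13:-→d14:-→d15:-→d16:-→d17:-→d18:-→d19:-→d20:-→d21:-→d22:-→d23:-→d24:H3  best=H3
  add 200.0.0.0/6 -> H1 at depth 6
  - 249.64.0.0/12 clear@12
  - 202.17.69.224/28 clear@28
  add 0.172.172.224/28 -> H6 at depth 28
  ? 202.17.69.5  path d0:-→d1:-→d2:-→d3:-→d4:-→d5:-→d6:H1→d7:-→d8:-→d9:-→d10:-→d11:-→d12:-→d13:-→d14:-→d15:-→d16:-→d17:-→d18:-→d19:-→d20:-→d21:-→d22:-→d23:-→d24:H3  best=H3
  add 128.0.0.0/1 -> H0 at depth 1

== LOOKUPS ==
["H5","H5","H5","H7","H1","H2","H1","H6","H3","H3"]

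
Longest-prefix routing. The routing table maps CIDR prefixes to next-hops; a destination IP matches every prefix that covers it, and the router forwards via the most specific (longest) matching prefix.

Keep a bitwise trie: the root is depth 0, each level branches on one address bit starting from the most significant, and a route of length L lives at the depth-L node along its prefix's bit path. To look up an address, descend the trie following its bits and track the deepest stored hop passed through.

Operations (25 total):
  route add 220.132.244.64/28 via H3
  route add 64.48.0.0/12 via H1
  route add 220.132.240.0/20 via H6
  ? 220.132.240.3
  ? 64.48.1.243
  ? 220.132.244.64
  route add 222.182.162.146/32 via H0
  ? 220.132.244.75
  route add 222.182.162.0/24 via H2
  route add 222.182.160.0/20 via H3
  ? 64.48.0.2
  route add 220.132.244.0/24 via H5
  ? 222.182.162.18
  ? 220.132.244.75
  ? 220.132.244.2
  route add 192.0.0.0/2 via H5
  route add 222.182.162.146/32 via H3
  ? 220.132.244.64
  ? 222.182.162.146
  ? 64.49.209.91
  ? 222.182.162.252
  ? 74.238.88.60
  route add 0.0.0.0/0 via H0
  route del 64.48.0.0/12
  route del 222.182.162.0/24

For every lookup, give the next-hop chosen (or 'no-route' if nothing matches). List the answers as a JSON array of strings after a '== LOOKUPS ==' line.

Process each operation:
  add 220.132.244.64/28 -> H3 at depth 28
  add 64.48.0.0/12 -> H1 at depth 12
  add 220.132.240.0/20 -> H6 at depth 20
  ? 220.132.240.3  path d0:-→d1:-→d2:-→d3:-→d4:-→d5:-→d6:-→d7:-→d8:-→d9:-→d10:-→d11:-→d12:-→d13:-→d14:-→d15:-→d16:-→d17:-→d18:-→d19:-→d20:H6→d21:-  best=H6
  ? 64.48.1.243  path d0:-→d1:-→d2:-→d3:-→d4:-→d5:-→d6:-→d7:-→d8:-→d9:-→d10:-→d11:-→d12:H1  best=H1
  ? 220.132.244.64  path d0:-→d1:-→d2:-→d3:-→d4:-→d5:-→d6:-→d7:-→d8:-→d9:-→d10:-→d11:-→d12:-→d13:-→d14:-→d15:-→d16:-→d17:-→d18:-→d19:-→d20:H6→d21:-→d22:-→d23:-→d24:-→d25:-→d26:-→d27:-→d28:H3  best=H3
  add 222.182.162.146/32 -> H0 at depth 32
  ? 220.132.244.75  path d0:-→d1:-→d2:-→d3:-→d4:-→d5:-→d6:-→d7:-→d8:-→d9:-→d10:-→d11:-→d12:-→d13:-→d14:-→d15:-→d16:-→d17:-→d18:-→d19:-→d20:H6→d21:-→d22:-→d23:-→d24:-→d25:-→d26:-→d27:-→d28:H3  best=H3
  add 222.182.162.0/24 -> H2 at depth 24
  add 222.182.160.0/20 -> H3 at depth 20
  ? 64.48.0.2  path d0:-→d1:-→d2:-→d3:-→d4:-→d5:-→d6:-→d7:-→d8:-→d9:-→d10:-→d11:-→d12:H1  best=H1
  add 220.132.244.0/24 -> H5 at depth 24
  ? 222.182.162.18  path d0:-→d1:-→d2:-→d3:-→d4:-→d5:-→d6:-→d7:-→d8:-→d9:-→d10:-→d11:-→d12:-→d13:-→d14:-→d15:-→d16:-→d17:-→d18:-→d19:-→d20:H3→d21:-→d22:-→d23:-→d24:H2  best=H2
  ? 220.132.244.75  path d0:-→d1:-→d2:-→d3:-→d4:-→d5:-→d6:-→d7:-→d8:-→d9:-→d10:-→d11:-→d12:-→d13:-→d14:-→d15:-→d16:-→d17:-→d18:-→d19:-→d20:H6→d21:-→d22:-→d23:-→d24:H5→d25:-→d26:-→d27:-→d28:H3  best=H3
  ? 220.132.244.2  path d0:-→d1:-→d2:-→d3:-→d4:-→d5:-→d6:-→d7:-→d8:-→d9:-→d10:-→d11:-→d12:-→d13:-→d14:-→d15:-→d16:-→d17:-→d18:-→d19:-→d20:H6→d21:-→d22:-→d23:-→d24:H5→d25:-  best=H5
  add 192.0.0.0/2 -> H5 at depth 2
  add 222.182.162.146/32 -> H3 at depth 32
  ? 220.132.244.64  path d0:-→d1:-→d2:H5→d3:-→d4:-→d5:-→d6:-→d7:-→d8:-→d9:-→d10:-→d11:-→d12:-→d13:-→d14:-→d15:-→d16:-→d17:-→d18:-→d19:-→d20:H6→d21:-→d22:-→d23:-→d24:H5→d25:-→d26:-→d27:-→d28:H3  best=H3
  ? 222.182.162.146  path d0:-→d1:-→d2:H5→d3:-→d4:-→d5:-→d6:-→d7:-→d8:-→d9:-→d10:-→d11:-→d12:-→d13:-→d14:-→d15:-→d16:-→d17:-→d18:-→d19:-→d20:H3→d21:-→d22:-→d23:-→d24:H2→d25:-→d26:-→d27:-→d28:-→d29:-→d30:-→d31:-→d32:H3  best=H3
  ? 64.49.209.91  path d0:-→d1:-→d2:-→d3:-→d4:-→d5:-→d6:-→d7:-→d8:-→d9:-→d10:-→d11:-→d12:H1  best=H1
  ? 222.182.162.252  path d0:-→d1:-→d2:H5→d3:-→d4:-→d5:-→d6:-→d7:-→d8:-→d9:-→d10:-→d11:-→d12:-→d13:-→d14:-→d15:-→d16:-→d17:-→d18:-→d19:-→d20:H3→d21:-→d22:-→d23:-→d24:H2→d25:-  best=H2
  ? 74.238.88.60  path d0:-→d1:-→d2:-→d3:-→d4:-  best=no-route
  add 0.0.0.0/0 -> H0 at depth 0
  del 64.48.0.0/12 (clear depth 12)
  del 222.182.162.0/24 (clear depth 24)

== LOOKUPS ==
["H6","H1","H3","H3","H1","H2","H3","H5","H3","H3","H1","H2","no-route"]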